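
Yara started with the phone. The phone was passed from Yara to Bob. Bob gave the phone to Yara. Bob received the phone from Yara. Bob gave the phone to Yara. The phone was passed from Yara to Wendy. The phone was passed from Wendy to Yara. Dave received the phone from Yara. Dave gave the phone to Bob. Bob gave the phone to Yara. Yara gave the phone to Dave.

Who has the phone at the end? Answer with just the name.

Answer: Dave

Derivation:
Tracking the phone through each event:
Start: Yara has the phone.
After event 1: Bob has the phone.
After event 2: Yara has the phone.
After event 3: Bob has the phone.
After event 4: Yara has the phone.
After event 5: Wendy has the phone.
After event 6: Yara has the phone.
After event 7: Dave has the phone.
After event 8: Bob has the phone.
After event 9: Yara has the phone.
After event 10: Dave has the phone.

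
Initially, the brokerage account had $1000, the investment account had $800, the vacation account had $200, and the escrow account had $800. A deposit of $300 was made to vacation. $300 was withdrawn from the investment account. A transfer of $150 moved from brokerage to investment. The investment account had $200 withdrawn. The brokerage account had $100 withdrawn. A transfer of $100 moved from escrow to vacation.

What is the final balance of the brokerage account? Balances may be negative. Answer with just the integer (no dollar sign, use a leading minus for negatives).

Tracking account balances step by step:
Start: brokerage=1000, investment=800, vacation=200, escrow=800
Event 1 (deposit 300 to vacation): vacation: 200 + 300 = 500. Balances: brokerage=1000, investment=800, vacation=500, escrow=800
Event 2 (withdraw 300 from investment): investment: 800 - 300 = 500. Balances: brokerage=1000, investment=500, vacation=500, escrow=800
Event 3 (transfer 150 brokerage -> investment): brokerage: 1000 - 150 = 850, investment: 500 + 150 = 650. Balances: brokerage=850, investment=650, vacation=500, escrow=800
Event 4 (withdraw 200 from investment): investment: 650 - 200 = 450. Balances: brokerage=850, investment=450, vacation=500, escrow=800
Event 5 (withdraw 100 from brokerage): brokerage: 850 - 100 = 750. Balances: brokerage=750, investment=450, vacation=500, escrow=800
Event 6 (transfer 100 escrow -> vacation): escrow: 800 - 100 = 700, vacation: 500 + 100 = 600. Balances: brokerage=750, investment=450, vacation=600, escrow=700

Final balance of brokerage: 750

Answer: 750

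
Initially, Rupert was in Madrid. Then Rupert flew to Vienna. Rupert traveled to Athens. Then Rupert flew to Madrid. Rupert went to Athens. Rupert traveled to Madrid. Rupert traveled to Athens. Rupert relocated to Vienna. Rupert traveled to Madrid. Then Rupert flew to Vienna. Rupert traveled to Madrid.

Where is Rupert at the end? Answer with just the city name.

Tracking Rupert's location:
Start: Rupert is in Madrid.
After move 1: Madrid -> Vienna. Rupert is in Vienna.
After move 2: Vienna -> Athens. Rupert is in Athens.
After move 3: Athens -> Madrid. Rupert is in Madrid.
After move 4: Madrid -> Athens. Rupert is in Athens.
After move 5: Athens -> Madrid. Rupert is in Madrid.
After move 6: Madrid -> Athens. Rupert is in Athens.
After move 7: Athens -> Vienna. Rupert is in Vienna.
After move 8: Vienna -> Madrid. Rupert is in Madrid.
After move 9: Madrid -> Vienna. Rupert is in Vienna.
After move 10: Vienna -> Madrid. Rupert is in Madrid.

Answer: Madrid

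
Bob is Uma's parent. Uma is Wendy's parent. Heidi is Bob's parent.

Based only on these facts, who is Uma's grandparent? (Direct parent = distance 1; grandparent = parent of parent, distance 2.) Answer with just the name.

Reconstructing the parent chain from the given facts:
  Heidi -> Bob -> Uma -> Wendy
(each arrow means 'parent of the next')
Positions in the chain (0 = top):
  position of Heidi: 0
  position of Bob: 1
  position of Uma: 2
  position of Wendy: 3

Uma is at position 2; the grandparent is 2 steps up the chain, i.e. position 0: Heidi.

Answer: Heidi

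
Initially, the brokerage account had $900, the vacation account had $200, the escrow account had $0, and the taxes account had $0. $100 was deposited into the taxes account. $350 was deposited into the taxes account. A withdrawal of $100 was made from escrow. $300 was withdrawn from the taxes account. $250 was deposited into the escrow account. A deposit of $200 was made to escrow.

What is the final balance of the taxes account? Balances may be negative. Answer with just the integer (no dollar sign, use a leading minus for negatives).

Tracking account balances step by step:
Start: brokerage=900, vacation=200, escrow=0, taxes=0
Event 1 (deposit 100 to taxes): taxes: 0 + 100 = 100. Balances: brokerage=900, vacation=200, escrow=0, taxes=100
Event 2 (deposit 350 to taxes): taxes: 100 + 350 = 450. Balances: brokerage=900, vacation=200, escrow=0, taxes=450
Event 3 (withdraw 100 from escrow): escrow: 0 - 100 = -100. Balances: brokerage=900, vacation=200, escrow=-100, taxes=450
Event 4 (withdraw 300 from taxes): taxes: 450 - 300 = 150. Balances: brokerage=900, vacation=200, escrow=-100, taxes=150
Event 5 (deposit 250 to escrow): escrow: -100 + 250 = 150. Balances: brokerage=900, vacation=200, escrow=150, taxes=150
Event 6 (deposit 200 to escrow): escrow: 150 + 200 = 350. Balances: brokerage=900, vacation=200, escrow=350, taxes=150

Final balance of taxes: 150

Answer: 150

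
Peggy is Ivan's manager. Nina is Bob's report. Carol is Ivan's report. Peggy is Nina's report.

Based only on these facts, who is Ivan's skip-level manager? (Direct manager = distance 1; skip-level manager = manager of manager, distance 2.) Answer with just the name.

Answer: Nina

Derivation:
Reconstructing the manager chain from the given facts:
  Bob -> Nina -> Peggy -> Ivan -> Carol
(each arrow means 'manager of the next')
Positions in the chain (0 = top):
  position of Bob: 0
  position of Nina: 1
  position of Peggy: 2
  position of Ivan: 3
  position of Carol: 4

Ivan is at position 3; the skip-level manager is 2 steps up the chain, i.e. position 1: Nina.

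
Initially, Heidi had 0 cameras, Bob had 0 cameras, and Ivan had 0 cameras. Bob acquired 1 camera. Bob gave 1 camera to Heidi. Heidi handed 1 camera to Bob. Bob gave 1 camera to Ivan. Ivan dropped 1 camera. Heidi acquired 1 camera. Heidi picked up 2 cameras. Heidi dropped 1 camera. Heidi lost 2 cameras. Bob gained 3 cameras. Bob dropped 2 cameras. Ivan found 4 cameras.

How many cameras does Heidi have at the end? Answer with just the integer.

Tracking counts step by step:
Start: Heidi=0, Bob=0, Ivan=0
Event 1 (Bob +1): Bob: 0 -> 1. State: Heidi=0, Bob=1, Ivan=0
Event 2 (Bob -> Heidi, 1): Bob: 1 -> 0, Heidi: 0 -> 1. State: Heidi=1, Bob=0, Ivan=0
Event 3 (Heidi -> Bob, 1): Heidi: 1 -> 0, Bob: 0 -> 1. State: Heidi=0, Bob=1, Ivan=0
Event 4 (Bob -> Ivan, 1): Bob: 1 -> 0, Ivan: 0 -> 1. State: Heidi=0, Bob=0, Ivan=1
Event 5 (Ivan -1): Ivan: 1 -> 0. State: Heidi=0, Bob=0, Ivan=0
Event 6 (Heidi +1): Heidi: 0 -> 1. State: Heidi=1, Bob=0, Ivan=0
Event 7 (Heidi +2): Heidi: 1 -> 3. State: Heidi=3, Bob=0, Ivan=0
Event 8 (Heidi -1): Heidi: 3 -> 2. State: Heidi=2, Bob=0, Ivan=0
Event 9 (Heidi -2): Heidi: 2 -> 0. State: Heidi=0, Bob=0, Ivan=0
Event 10 (Bob +3): Bob: 0 -> 3. State: Heidi=0, Bob=3, Ivan=0
Event 11 (Bob -2): Bob: 3 -> 1. State: Heidi=0, Bob=1, Ivan=0
Event 12 (Ivan +4): Ivan: 0 -> 4. State: Heidi=0, Bob=1, Ivan=4

Heidi's final count: 0

Answer: 0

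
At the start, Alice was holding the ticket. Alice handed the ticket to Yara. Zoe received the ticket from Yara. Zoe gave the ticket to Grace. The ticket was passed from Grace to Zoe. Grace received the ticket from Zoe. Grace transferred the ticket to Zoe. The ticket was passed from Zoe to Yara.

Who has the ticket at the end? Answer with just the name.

Tracking the ticket through each event:
Start: Alice has the ticket.
After event 1: Yara has the ticket.
After event 2: Zoe has the ticket.
After event 3: Grace has the ticket.
After event 4: Zoe has the ticket.
After event 5: Grace has the ticket.
After event 6: Zoe has the ticket.
After event 7: Yara has the ticket.

Answer: Yara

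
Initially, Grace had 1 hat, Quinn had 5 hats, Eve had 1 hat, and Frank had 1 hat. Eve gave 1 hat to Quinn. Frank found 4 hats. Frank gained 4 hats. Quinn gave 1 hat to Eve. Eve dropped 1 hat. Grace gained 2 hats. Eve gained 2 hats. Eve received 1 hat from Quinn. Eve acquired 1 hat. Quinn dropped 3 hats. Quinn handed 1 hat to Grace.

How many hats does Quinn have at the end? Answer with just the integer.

Tracking counts step by step:
Start: Grace=1, Quinn=5, Eve=1, Frank=1
Event 1 (Eve -> Quinn, 1): Eve: 1 -> 0, Quinn: 5 -> 6. State: Grace=1, Quinn=6, Eve=0, Frank=1
Event 2 (Frank +4): Frank: 1 -> 5. State: Grace=1, Quinn=6, Eve=0, Frank=5
Event 3 (Frank +4): Frank: 5 -> 9. State: Grace=1, Quinn=6, Eve=0, Frank=9
Event 4 (Quinn -> Eve, 1): Quinn: 6 -> 5, Eve: 0 -> 1. State: Grace=1, Quinn=5, Eve=1, Frank=9
Event 5 (Eve -1): Eve: 1 -> 0. State: Grace=1, Quinn=5, Eve=0, Frank=9
Event 6 (Grace +2): Grace: 1 -> 3. State: Grace=3, Quinn=5, Eve=0, Frank=9
Event 7 (Eve +2): Eve: 0 -> 2. State: Grace=3, Quinn=5, Eve=2, Frank=9
Event 8 (Quinn -> Eve, 1): Quinn: 5 -> 4, Eve: 2 -> 3. State: Grace=3, Quinn=4, Eve=3, Frank=9
Event 9 (Eve +1): Eve: 3 -> 4. State: Grace=3, Quinn=4, Eve=4, Frank=9
Event 10 (Quinn -3): Quinn: 4 -> 1. State: Grace=3, Quinn=1, Eve=4, Frank=9
Event 11 (Quinn -> Grace, 1): Quinn: 1 -> 0, Grace: 3 -> 4. State: Grace=4, Quinn=0, Eve=4, Frank=9

Quinn's final count: 0

Answer: 0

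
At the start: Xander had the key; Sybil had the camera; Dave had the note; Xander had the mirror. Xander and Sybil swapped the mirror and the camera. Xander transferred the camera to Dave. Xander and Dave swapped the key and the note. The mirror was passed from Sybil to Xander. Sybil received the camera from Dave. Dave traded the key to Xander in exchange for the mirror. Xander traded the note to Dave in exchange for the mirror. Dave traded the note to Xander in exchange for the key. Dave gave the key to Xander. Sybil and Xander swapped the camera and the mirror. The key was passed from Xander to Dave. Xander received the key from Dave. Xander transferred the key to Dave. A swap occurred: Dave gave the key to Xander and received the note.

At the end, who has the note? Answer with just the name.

Answer: Dave

Derivation:
Tracking all object holders:
Start: key:Xander, camera:Sybil, note:Dave, mirror:Xander
Event 1 (swap mirror<->camera: now mirror:Sybil, camera:Xander). State: key:Xander, camera:Xander, note:Dave, mirror:Sybil
Event 2 (give camera: Xander -> Dave). State: key:Xander, camera:Dave, note:Dave, mirror:Sybil
Event 3 (swap key<->note: now key:Dave, note:Xander). State: key:Dave, camera:Dave, note:Xander, mirror:Sybil
Event 4 (give mirror: Sybil -> Xander). State: key:Dave, camera:Dave, note:Xander, mirror:Xander
Event 5 (give camera: Dave -> Sybil). State: key:Dave, camera:Sybil, note:Xander, mirror:Xander
Event 6 (swap key<->mirror: now key:Xander, mirror:Dave). State: key:Xander, camera:Sybil, note:Xander, mirror:Dave
Event 7 (swap note<->mirror: now note:Dave, mirror:Xander). State: key:Xander, camera:Sybil, note:Dave, mirror:Xander
Event 8 (swap note<->key: now note:Xander, key:Dave). State: key:Dave, camera:Sybil, note:Xander, mirror:Xander
Event 9 (give key: Dave -> Xander). State: key:Xander, camera:Sybil, note:Xander, mirror:Xander
Event 10 (swap camera<->mirror: now camera:Xander, mirror:Sybil). State: key:Xander, camera:Xander, note:Xander, mirror:Sybil
Event 11 (give key: Xander -> Dave). State: key:Dave, camera:Xander, note:Xander, mirror:Sybil
Event 12 (give key: Dave -> Xander). State: key:Xander, camera:Xander, note:Xander, mirror:Sybil
Event 13 (give key: Xander -> Dave). State: key:Dave, camera:Xander, note:Xander, mirror:Sybil
Event 14 (swap key<->note: now key:Xander, note:Dave). State: key:Xander, camera:Xander, note:Dave, mirror:Sybil

Final state: key:Xander, camera:Xander, note:Dave, mirror:Sybil
The note is held by Dave.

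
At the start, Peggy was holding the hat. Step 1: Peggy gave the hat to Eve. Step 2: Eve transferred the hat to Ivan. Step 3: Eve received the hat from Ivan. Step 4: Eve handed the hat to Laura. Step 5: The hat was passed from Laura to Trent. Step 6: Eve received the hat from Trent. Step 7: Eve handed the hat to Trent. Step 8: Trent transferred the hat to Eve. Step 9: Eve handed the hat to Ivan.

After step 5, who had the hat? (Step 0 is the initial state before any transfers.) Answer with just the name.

Answer: Trent

Derivation:
Tracking the hat holder through step 5:
After step 0 (start): Peggy
After step 1: Eve
After step 2: Ivan
After step 3: Eve
After step 4: Laura
After step 5: Trent

At step 5, the holder is Trent.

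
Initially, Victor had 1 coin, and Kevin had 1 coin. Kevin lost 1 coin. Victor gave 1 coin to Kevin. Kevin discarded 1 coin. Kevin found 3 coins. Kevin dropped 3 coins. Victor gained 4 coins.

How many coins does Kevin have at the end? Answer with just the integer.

Tracking counts step by step:
Start: Victor=1, Kevin=1
Event 1 (Kevin -1): Kevin: 1 -> 0. State: Victor=1, Kevin=0
Event 2 (Victor -> Kevin, 1): Victor: 1 -> 0, Kevin: 0 -> 1. State: Victor=0, Kevin=1
Event 3 (Kevin -1): Kevin: 1 -> 0. State: Victor=0, Kevin=0
Event 4 (Kevin +3): Kevin: 0 -> 3. State: Victor=0, Kevin=3
Event 5 (Kevin -3): Kevin: 3 -> 0. State: Victor=0, Kevin=0
Event 6 (Victor +4): Victor: 0 -> 4. State: Victor=4, Kevin=0

Kevin's final count: 0

Answer: 0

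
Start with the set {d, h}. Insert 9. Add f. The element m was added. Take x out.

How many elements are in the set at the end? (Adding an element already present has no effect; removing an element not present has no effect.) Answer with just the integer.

Answer: 5

Derivation:
Tracking the set through each operation:
Start: {d, h}
Event 1 (add 9): added. Set: {9, d, h}
Event 2 (add f): added. Set: {9, d, f, h}
Event 3 (add m): added. Set: {9, d, f, h, m}
Event 4 (remove x): not present, no change. Set: {9, d, f, h, m}

Final set: {9, d, f, h, m} (size 5)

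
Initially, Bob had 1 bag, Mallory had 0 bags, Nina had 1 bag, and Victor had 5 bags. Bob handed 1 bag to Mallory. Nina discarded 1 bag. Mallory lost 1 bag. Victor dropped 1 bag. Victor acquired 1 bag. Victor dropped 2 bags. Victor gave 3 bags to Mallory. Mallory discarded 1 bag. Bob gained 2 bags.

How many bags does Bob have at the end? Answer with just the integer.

Answer: 2

Derivation:
Tracking counts step by step:
Start: Bob=1, Mallory=0, Nina=1, Victor=5
Event 1 (Bob -> Mallory, 1): Bob: 1 -> 0, Mallory: 0 -> 1. State: Bob=0, Mallory=1, Nina=1, Victor=5
Event 2 (Nina -1): Nina: 1 -> 0. State: Bob=0, Mallory=1, Nina=0, Victor=5
Event 3 (Mallory -1): Mallory: 1 -> 0. State: Bob=0, Mallory=0, Nina=0, Victor=5
Event 4 (Victor -1): Victor: 5 -> 4. State: Bob=0, Mallory=0, Nina=0, Victor=4
Event 5 (Victor +1): Victor: 4 -> 5. State: Bob=0, Mallory=0, Nina=0, Victor=5
Event 6 (Victor -2): Victor: 5 -> 3. State: Bob=0, Mallory=0, Nina=0, Victor=3
Event 7 (Victor -> Mallory, 3): Victor: 3 -> 0, Mallory: 0 -> 3. State: Bob=0, Mallory=3, Nina=0, Victor=0
Event 8 (Mallory -1): Mallory: 3 -> 2. State: Bob=0, Mallory=2, Nina=0, Victor=0
Event 9 (Bob +2): Bob: 0 -> 2. State: Bob=2, Mallory=2, Nina=0, Victor=0

Bob's final count: 2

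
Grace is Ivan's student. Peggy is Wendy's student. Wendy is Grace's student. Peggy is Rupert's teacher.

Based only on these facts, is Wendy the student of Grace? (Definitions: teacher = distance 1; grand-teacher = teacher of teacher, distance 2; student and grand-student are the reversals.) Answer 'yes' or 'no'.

Answer: yes

Derivation:
Reconstructing the teacher chain from the given facts:
  Ivan -> Grace -> Wendy -> Peggy -> Rupert
(each arrow means 'teacher of the next')
Positions in the chain (0 = top):
  position of Ivan: 0
  position of Grace: 1
  position of Wendy: 2
  position of Peggy: 3
  position of Rupert: 4

Wendy is at position 2, Grace is at position 1; signed distance (j - i) = -1.
'student' requires j - i = -1. Actual distance is -1, so the relation HOLDS.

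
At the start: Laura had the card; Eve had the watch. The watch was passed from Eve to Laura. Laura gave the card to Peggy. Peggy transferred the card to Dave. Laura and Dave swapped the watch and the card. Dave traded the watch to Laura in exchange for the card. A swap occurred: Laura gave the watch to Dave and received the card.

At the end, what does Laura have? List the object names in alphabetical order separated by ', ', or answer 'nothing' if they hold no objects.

Answer: card

Derivation:
Tracking all object holders:
Start: card:Laura, watch:Eve
Event 1 (give watch: Eve -> Laura). State: card:Laura, watch:Laura
Event 2 (give card: Laura -> Peggy). State: card:Peggy, watch:Laura
Event 3 (give card: Peggy -> Dave). State: card:Dave, watch:Laura
Event 4 (swap watch<->card: now watch:Dave, card:Laura). State: card:Laura, watch:Dave
Event 5 (swap watch<->card: now watch:Laura, card:Dave). State: card:Dave, watch:Laura
Event 6 (swap watch<->card: now watch:Dave, card:Laura). State: card:Laura, watch:Dave

Final state: card:Laura, watch:Dave
Laura holds: card.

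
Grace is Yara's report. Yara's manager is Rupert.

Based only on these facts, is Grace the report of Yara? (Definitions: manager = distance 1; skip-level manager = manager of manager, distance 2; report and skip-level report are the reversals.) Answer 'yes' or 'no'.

Answer: yes

Derivation:
Reconstructing the manager chain from the given facts:
  Rupert -> Yara -> Grace
(each arrow means 'manager of the next')
Positions in the chain (0 = top):
  position of Rupert: 0
  position of Yara: 1
  position of Grace: 2

Grace is at position 2, Yara is at position 1; signed distance (j - i) = -1.
'report' requires j - i = -1. Actual distance is -1, so the relation HOLDS.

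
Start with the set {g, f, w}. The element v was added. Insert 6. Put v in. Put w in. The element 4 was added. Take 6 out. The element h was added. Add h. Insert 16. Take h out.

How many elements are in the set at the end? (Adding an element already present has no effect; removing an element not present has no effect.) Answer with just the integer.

Answer: 6

Derivation:
Tracking the set through each operation:
Start: {f, g, w}
Event 1 (add v): added. Set: {f, g, v, w}
Event 2 (add 6): added. Set: {6, f, g, v, w}
Event 3 (add v): already present, no change. Set: {6, f, g, v, w}
Event 4 (add w): already present, no change. Set: {6, f, g, v, w}
Event 5 (add 4): added. Set: {4, 6, f, g, v, w}
Event 6 (remove 6): removed. Set: {4, f, g, v, w}
Event 7 (add h): added. Set: {4, f, g, h, v, w}
Event 8 (add h): already present, no change. Set: {4, f, g, h, v, w}
Event 9 (add 16): added. Set: {16, 4, f, g, h, v, w}
Event 10 (remove h): removed. Set: {16, 4, f, g, v, w}

Final set: {16, 4, f, g, v, w} (size 6)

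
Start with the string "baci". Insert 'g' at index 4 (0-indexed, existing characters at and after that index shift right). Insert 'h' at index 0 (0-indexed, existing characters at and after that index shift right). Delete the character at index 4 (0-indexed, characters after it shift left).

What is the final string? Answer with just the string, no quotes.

Applying each edit step by step:
Start: "baci"
Op 1 (insert 'g' at idx 4): "baci" -> "bacig"
Op 2 (insert 'h' at idx 0): "bacig" -> "hbacig"
Op 3 (delete idx 4 = 'i'): "hbacig" -> "hbacg"

Answer: hbacg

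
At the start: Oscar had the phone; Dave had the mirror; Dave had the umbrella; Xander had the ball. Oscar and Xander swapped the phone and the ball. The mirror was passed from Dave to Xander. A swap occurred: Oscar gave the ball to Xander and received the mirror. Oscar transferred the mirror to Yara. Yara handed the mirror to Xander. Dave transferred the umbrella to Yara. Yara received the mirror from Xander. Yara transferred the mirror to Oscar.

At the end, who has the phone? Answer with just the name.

Answer: Xander

Derivation:
Tracking all object holders:
Start: phone:Oscar, mirror:Dave, umbrella:Dave, ball:Xander
Event 1 (swap phone<->ball: now phone:Xander, ball:Oscar). State: phone:Xander, mirror:Dave, umbrella:Dave, ball:Oscar
Event 2 (give mirror: Dave -> Xander). State: phone:Xander, mirror:Xander, umbrella:Dave, ball:Oscar
Event 3 (swap ball<->mirror: now ball:Xander, mirror:Oscar). State: phone:Xander, mirror:Oscar, umbrella:Dave, ball:Xander
Event 4 (give mirror: Oscar -> Yara). State: phone:Xander, mirror:Yara, umbrella:Dave, ball:Xander
Event 5 (give mirror: Yara -> Xander). State: phone:Xander, mirror:Xander, umbrella:Dave, ball:Xander
Event 6 (give umbrella: Dave -> Yara). State: phone:Xander, mirror:Xander, umbrella:Yara, ball:Xander
Event 7 (give mirror: Xander -> Yara). State: phone:Xander, mirror:Yara, umbrella:Yara, ball:Xander
Event 8 (give mirror: Yara -> Oscar). State: phone:Xander, mirror:Oscar, umbrella:Yara, ball:Xander

Final state: phone:Xander, mirror:Oscar, umbrella:Yara, ball:Xander
The phone is held by Xander.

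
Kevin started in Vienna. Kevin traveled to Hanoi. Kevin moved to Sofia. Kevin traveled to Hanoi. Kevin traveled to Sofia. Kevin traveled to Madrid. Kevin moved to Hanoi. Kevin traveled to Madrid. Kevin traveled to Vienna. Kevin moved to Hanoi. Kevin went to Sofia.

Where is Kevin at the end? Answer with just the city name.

Answer: Sofia

Derivation:
Tracking Kevin's location:
Start: Kevin is in Vienna.
After move 1: Vienna -> Hanoi. Kevin is in Hanoi.
After move 2: Hanoi -> Sofia. Kevin is in Sofia.
After move 3: Sofia -> Hanoi. Kevin is in Hanoi.
After move 4: Hanoi -> Sofia. Kevin is in Sofia.
After move 5: Sofia -> Madrid. Kevin is in Madrid.
After move 6: Madrid -> Hanoi. Kevin is in Hanoi.
After move 7: Hanoi -> Madrid. Kevin is in Madrid.
After move 8: Madrid -> Vienna. Kevin is in Vienna.
After move 9: Vienna -> Hanoi. Kevin is in Hanoi.
After move 10: Hanoi -> Sofia. Kevin is in Sofia.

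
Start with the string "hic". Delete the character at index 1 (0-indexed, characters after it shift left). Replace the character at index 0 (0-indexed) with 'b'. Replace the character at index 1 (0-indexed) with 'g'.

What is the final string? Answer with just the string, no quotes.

Answer: bg

Derivation:
Applying each edit step by step:
Start: "hic"
Op 1 (delete idx 1 = 'i'): "hic" -> "hc"
Op 2 (replace idx 0: 'h' -> 'b'): "hc" -> "bc"
Op 3 (replace idx 1: 'c' -> 'g'): "bc" -> "bg"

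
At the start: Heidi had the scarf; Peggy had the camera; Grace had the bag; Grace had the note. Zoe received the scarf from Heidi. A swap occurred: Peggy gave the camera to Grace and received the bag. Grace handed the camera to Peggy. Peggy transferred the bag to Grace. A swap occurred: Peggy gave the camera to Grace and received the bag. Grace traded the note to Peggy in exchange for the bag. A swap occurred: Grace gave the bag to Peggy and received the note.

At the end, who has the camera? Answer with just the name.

Tracking all object holders:
Start: scarf:Heidi, camera:Peggy, bag:Grace, note:Grace
Event 1 (give scarf: Heidi -> Zoe). State: scarf:Zoe, camera:Peggy, bag:Grace, note:Grace
Event 2 (swap camera<->bag: now camera:Grace, bag:Peggy). State: scarf:Zoe, camera:Grace, bag:Peggy, note:Grace
Event 3 (give camera: Grace -> Peggy). State: scarf:Zoe, camera:Peggy, bag:Peggy, note:Grace
Event 4 (give bag: Peggy -> Grace). State: scarf:Zoe, camera:Peggy, bag:Grace, note:Grace
Event 5 (swap camera<->bag: now camera:Grace, bag:Peggy). State: scarf:Zoe, camera:Grace, bag:Peggy, note:Grace
Event 6 (swap note<->bag: now note:Peggy, bag:Grace). State: scarf:Zoe, camera:Grace, bag:Grace, note:Peggy
Event 7 (swap bag<->note: now bag:Peggy, note:Grace). State: scarf:Zoe, camera:Grace, bag:Peggy, note:Grace

Final state: scarf:Zoe, camera:Grace, bag:Peggy, note:Grace
The camera is held by Grace.

Answer: Grace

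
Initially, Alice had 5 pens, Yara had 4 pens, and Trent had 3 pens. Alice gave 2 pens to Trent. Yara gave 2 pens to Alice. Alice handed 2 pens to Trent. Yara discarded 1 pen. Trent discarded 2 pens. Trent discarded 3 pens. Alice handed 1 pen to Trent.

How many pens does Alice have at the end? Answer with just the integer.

Tracking counts step by step:
Start: Alice=5, Yara=4, Trent=3
Event 1 (Alice -> Trent, 2): Alice: 5 -> 3, Trent: 3 -> 5. State: Alice=3, Yara=4, Trent=5
Event 2 (Yara -> Alice, 2): Yara: 4 -> 2, Alice: 3 -> 5. State: Alice=5, Yara=2, Trent=5
Event 3 (Alice -> Trent, 2): Alice: 5 -> 3, Trent: 5 -> 7. State: Alice=3, Yara=2, Trent=7
Event 4 (Yara -1): Yara: 2 -> 1. State: Alice=3, Yara=1, Trent=7
Event 5 (Trent -2): Trent: 7 -> 5. State: Alice=3, Yara=1, Trent=5
Event 6 (Trent -3): Trent: 5 -> 2. State: Alice=3, Yara=1, Trent=2
Event 7 (Alice -> Trent, 1): Alice: 3 -> 2, Trent: 2 -> 3. State: Alice=2, Yara=1, Trent=3

Alice's final count: 2

Answer: 2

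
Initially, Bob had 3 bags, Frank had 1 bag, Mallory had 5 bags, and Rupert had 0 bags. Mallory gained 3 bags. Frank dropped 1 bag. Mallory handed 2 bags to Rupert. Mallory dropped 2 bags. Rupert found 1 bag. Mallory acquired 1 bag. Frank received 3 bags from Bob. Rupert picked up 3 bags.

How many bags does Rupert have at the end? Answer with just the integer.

Answer: 6

Derivation:
Tracking counts step by step:
Start: Bob=3, Frank=1, Mallory=5, Rupert=0
Event 1 (Mallory +3): Mallory: 5 -> 8. State: Bob=3, Frank=1, Mallory=8, Rupert=0
Event 2 (Frank -1): Frank: 1 -> 0. State: Bob=3, Frank=0, Mallory=8, Rupert=0
Event 3 (Mallory -> Rupert, 2): Mallory: 8 -> 6, Rupert: 0 -> 2. State: Bob=3, Frank=0, Mallory=6, Rupert=2
Event 4 (Mallory -2): Mallory: 6 -> 4. State: Bob=3, Frank=0, Mallory=4, Rupert=2
Event 5 (Rupert +1): Rupert: 2 -> 3. State: Bob=3, Frank=0, Mallory=4, Rupert=3
Event 6 (Mallory +1): Mallory: 4 -> 5. State: Bob=3, Frank=0, Mallory=5, Rupert=3
Event 7 (Bob -> Frank, 3): Bob: 3 -> 0, Frank: 0 -> 3. State: Bob=0, Frank=3, Mallory=5, Rupert=3
Event 8 (Rupert +3): Rupert: 3 -> 6. State: Bob=0, Frank=3, Mallory=5, Rupert=6

Rupert's final count: 6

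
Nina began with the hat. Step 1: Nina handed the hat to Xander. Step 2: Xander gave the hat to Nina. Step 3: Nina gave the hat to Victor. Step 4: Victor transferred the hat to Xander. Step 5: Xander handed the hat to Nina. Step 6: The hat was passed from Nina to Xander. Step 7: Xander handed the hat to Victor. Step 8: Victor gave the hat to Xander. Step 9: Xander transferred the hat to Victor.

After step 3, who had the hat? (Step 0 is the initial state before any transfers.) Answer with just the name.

Tracking the hat holder through step 3:
After step 0 (start): Nina
After step 1: Xander
After step 2: Nina
After step 3: Victor

At step 3, the holder is Victor.

Answer: Victor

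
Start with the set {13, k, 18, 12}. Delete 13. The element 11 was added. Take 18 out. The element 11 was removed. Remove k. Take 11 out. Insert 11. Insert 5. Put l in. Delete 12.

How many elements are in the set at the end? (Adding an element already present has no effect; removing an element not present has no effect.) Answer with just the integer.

Answer: 3

Derivation:
Tracking the set through each operation:
Start: {12, 13, 18, k}
Event 1 (remove 13): removed. Set: {12, 18, k}
Event 2 (add 11): added. Set: {11, 12, 18, k}
Event 3 (remove 18): removed. Set: {11, 12, k}
Event 4 (remove 11): removed. Set: {12, k}
Event 5 (remove k): removed. Set: {12}
Event 6 (remove 11): not present, no change. Set: {12}
Event 7 (add 11): added. Set: {11, 12}
Event 8 (add 5): added. Set: {11, 12, 5}
Event 9 (add l): added. Set: {11, 12, 5, l}
Event 10 (remove 12): removed. Set: {11, 5, l}

Final set: {11, 5, l} (size 3)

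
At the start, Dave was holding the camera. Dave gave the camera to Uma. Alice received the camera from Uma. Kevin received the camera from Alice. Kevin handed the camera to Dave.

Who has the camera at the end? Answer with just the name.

Answer: Dave

Derivation:
Tracking the camera through each event:
Start: Dave has the camera.
After event 1: Uma has the camera.
After event 2: Alice has the camera.
After event 3: Kevin has the camera.
After event 4: Dave has the camera.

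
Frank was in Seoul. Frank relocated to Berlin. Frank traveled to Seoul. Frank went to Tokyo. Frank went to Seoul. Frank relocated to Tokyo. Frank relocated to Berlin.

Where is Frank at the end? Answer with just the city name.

Answer: Berlin

Derivation:
Tracking Frank's location:
Start: Frank is in Seoul.
After move 1: Seoul -> Berlin. Frank is in Berlin.
After move 2: Berlin -> Seoul. Frank is in Seoul.
After move 3: Seoul -> Tokyo. Frank is in Tokyo.
After move 4: Tokyo -> Seoul. Frank is in Seoul.
After move 5: Seoul -> Tokyo. Frank is in Tokyo.
After move 6: Tokyo -> Berlin. Frank is in Berlin.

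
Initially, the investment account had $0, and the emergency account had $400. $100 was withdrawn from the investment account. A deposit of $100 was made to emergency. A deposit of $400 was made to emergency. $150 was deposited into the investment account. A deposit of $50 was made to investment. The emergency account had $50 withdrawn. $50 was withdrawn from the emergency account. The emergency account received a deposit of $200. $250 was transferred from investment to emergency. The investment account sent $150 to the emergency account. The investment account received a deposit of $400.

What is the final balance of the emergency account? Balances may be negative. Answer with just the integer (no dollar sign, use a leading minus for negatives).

Tracking account balances step by step:
Start: investment=0, emergency=400
Event 1 (withdraw 100 from investment): investment: 0 - 100 = -100. Balances: investment=-100, emergency=400
Event 2 (deposit 100 to emergency): emergency: 400 + 100 = 500. Balances: investment=-100, emergency=500
Event 3 (deposit 400 to emergency): emergency: 500 + 400 = 900. Balances: investment=-100, emergency=900
Event 4 (deposit 150 to investment): investment: -100 + 150 = 50. Balances: investment=50, emergency=900
Event 5 (deposit 50 to investment): investment: 50 + 50 = 100. Balances: investment=100, emergency=900
Event 6 (withdraw 50 from emergency): emergency: 900 - 50 = 850. Balances: investment=100, emergency=850
Event 7 (withdraw 50 from emergency): emergency: 850 - 50 = 800. Balances: investment=100, emergency=800
Event 8 (deposit 200 to emergency): emergency: 800 + 200 = 1000. Balances: investment=100, emergency=1000
Event 9 (transfer 250 investment -> emergency): investment: 100 - 250 = -150, emergency: 1000 + 250 = 1250. Balances: investment=-150, emergency=1250
Event 10 (transfer 150 investment -> emergency): investment: -150 - 150 = -300, emergency: 1250 + 150 = 1400. Balances: investment=-300, emergency=1400
Event 11 (deposit 400 to investment): investment: -300 + 400 = 100. Balances: investment=100, emergency=1400

Final balance of emergency: 1400

Answer: 1400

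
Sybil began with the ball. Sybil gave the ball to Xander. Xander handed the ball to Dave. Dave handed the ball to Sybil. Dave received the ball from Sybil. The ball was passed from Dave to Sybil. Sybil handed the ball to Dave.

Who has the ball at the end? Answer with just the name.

Answer: Dave

Derivation:
Tracking the ball through each event:
Start: Sybil has the ball.
After event 1: Xander has the ball.
After event 2: Dave has the ball.
After event 3: Sybil has the ball.
After event 4: Dave has the ball.
After event 5: Sybil has the ball.
After event 6: Dave has the ball.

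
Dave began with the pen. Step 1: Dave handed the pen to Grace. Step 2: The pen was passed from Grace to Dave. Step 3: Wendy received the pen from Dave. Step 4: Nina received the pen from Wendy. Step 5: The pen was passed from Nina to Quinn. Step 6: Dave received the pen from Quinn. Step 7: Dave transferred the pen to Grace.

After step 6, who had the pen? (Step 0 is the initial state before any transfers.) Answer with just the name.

Answer: Dave

Derivation:
Tracking the pen holder through step 6:
After step 0 (start): Dave
After step 1: Grace
After step 2: Dave
After step 3: Wendy
After step 4: Nina
After step 5: Quinn
After step 6: Dave

At step 6, the holder is Dave.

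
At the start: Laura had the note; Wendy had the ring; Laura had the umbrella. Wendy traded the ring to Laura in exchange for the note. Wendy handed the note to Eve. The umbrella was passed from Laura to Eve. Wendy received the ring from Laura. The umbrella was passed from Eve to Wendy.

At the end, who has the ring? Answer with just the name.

Answer: Wendy

Derivation:
Tracking all object holders:
Start: note:Laura, ring:Wendy, umbrella:Laura
Event 1 (swap ring<->note: now ring:Laura, note:Wendy). State: note:Wendy, ring:Laura, umbrella:Laura
Event 2 (give note: Wendy -> Eve). State: note:Eve, ring:Laura, umbrella:Laura
Event 3 (give umbrella: Laura -> Eve). State: note:Eve, ring:Laura, umbrella:Eve
Event 4 (give ring: Laura -> Wendy). State: note:Eve, ring:Wendy, umbrella:Eve
Event 5 (give umbrella: Eve -> Wendy). State: note:Eve, ring:Wendy, umbrella:Wendy

Final state: note:Eve, ring:Wendy, umbrella:Wendy
The ring is held by Wendy.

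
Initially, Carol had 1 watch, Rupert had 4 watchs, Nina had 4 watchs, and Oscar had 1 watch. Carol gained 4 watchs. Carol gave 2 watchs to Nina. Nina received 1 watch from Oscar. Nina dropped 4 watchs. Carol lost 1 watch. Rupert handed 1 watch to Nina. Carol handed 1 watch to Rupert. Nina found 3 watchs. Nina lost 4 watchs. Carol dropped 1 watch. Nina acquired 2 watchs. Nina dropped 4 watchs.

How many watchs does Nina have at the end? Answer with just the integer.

Tracking counts step by step:
Start: Carol=1, Rupert=4, Nina=4, Oscar=1
Event 1 (Carol +4): Carol: 1 -> 5. State: Carol=5, Rupert=4, Nina=4, Oscar=1
Event 2 (Carol -> Nina, 2): Carol: 5 -> 3, Nina: 4 -> 6. State: Carol=3, Rupert=4, Nina=6, Oscar=1
Event 3 (Oscar -> Nina, 1): Oscar: 1 -> 0, Nina: 6 -> 7. State: Carol=3, Rupert=4, Nina=7, Oscar=0
Event 4 (Nina -4): Nina: 7 -> 3. State: Carol=3, Rupert=4, Nina=3, Oscar=0
Event 5 (Carol -1): Carol: 3 -> 2. State: Carol=2, Rupert=4, Nina=3, Oscar=0
Event 6 (Rupert -> Nina, 1): Rupert: 4 -> 3, Nina: 3 -> 4. State: Carol=2, Rupert=3, Nina=4, Oscar=0
Event 7 (Carol -> Rupert, 1): Carol: 2 -> 1, Rupert: 3 -> 4. State: Carol=1, Rupert=4, Nina=4, Oscar=0
Event 8 (Nina +3): Nina: 4 -> 7. State: Carol=1, Rupert=4, Nina=7, Oscar=0
Event 9 (Nina -4): Nina: 7 -> 3. State: Carol=1, Rupert=4, Nina=3, Oscar=0
Event 10 (Carol -1): Carol: 1 -> 0. State: Carol=0, Rupert=4, Nina=3, Oscar=0
Event 11 (Nina +2): Nina: 3 -> 5. State: Carol=0, Rupert=4, Nina=5, Oscar=0
Event 12 (Nina -4): Nina: 5 -> 1. State: Carol=0, Rupert=4, Nina=1, Oscar=0

Nina's final count: 1

Answer: 1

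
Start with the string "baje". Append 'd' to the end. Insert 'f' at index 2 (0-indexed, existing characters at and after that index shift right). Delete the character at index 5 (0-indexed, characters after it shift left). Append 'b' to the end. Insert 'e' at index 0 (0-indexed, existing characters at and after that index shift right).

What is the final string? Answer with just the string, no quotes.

Applying each edit step by step:
Start: "baje"
Op 1 (append 'd'): "baje" -> "bajed"
Op 2 (insert 'f' at idx 2): "bajed" -> "bafjed"
Op 3 (delete idx 5 = 'd'): "bafjed" -> "bafje"
Op 4 (append 'b'): "bafje" -> "bafjeb"
Op 5 (insert 'e' at idx 0): "bafjeb" -> "ebafjeb"

Answer: ebafjeb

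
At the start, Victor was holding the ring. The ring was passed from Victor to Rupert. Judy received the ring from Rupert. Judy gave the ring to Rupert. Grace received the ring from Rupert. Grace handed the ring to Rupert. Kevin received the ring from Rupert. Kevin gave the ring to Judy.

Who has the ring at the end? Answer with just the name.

Answer: Judy

Derivation:
Tracking the ring through each event:
Start: Victor has the ring.
After event 1: Rupert has the ring.
After event 2: Judy has the ring.
After event 3: Rupert has the ring.
After event 4: Grace has the ring.
After event 5: Rupert has the ring.
After event 6: Kevin has the ring.
After event 7: Judy has the ring.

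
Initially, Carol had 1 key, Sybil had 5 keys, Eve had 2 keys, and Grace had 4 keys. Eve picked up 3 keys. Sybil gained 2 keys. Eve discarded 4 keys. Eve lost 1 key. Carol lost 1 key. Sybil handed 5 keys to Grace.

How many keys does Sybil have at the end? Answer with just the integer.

Tracking counts step by step:
Start: Carol=1, Sybil=5, Eve=2, Grace=4
Event 1 (Eve +3): Eve: 2 -> 5. State: Carol=1, Sybil=5, Eve=5, Grace=4
Event 2 (Sybil +2): Sybil: 5 -> 7. State: Carol=1, Sybil=7, Eve=5, Grace=4
Event 3 (Eve -4): Eve: 5 -> 1. State: Carol=1, Sybil=7, Eve=1, Grace=4
Event 4 (Eve -1): Eve: 1 -> 0. State: Carol=1, Sybil=7, Eve=0, Grace=4
Event 5 (Carol -1): Carol: 1 -> 0. State: Carol=0, Sybil=7, Eve=0, Grace=4
Event 6 (Sybil -> Grace, 5): Sybil: 7 -> 2, Grace: 4 -> 9. State: Carol=0, Sybil=2, Eve=0, Grace=9

Sybil's final count: 2

Answer: 2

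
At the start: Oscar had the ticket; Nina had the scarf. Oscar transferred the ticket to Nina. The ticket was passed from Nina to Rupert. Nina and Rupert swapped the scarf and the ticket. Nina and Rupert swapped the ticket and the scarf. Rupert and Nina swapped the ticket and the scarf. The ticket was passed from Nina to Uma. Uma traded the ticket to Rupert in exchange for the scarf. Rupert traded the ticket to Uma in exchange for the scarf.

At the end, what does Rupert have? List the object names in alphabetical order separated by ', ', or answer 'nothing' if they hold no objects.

Answer: scarf

Derivation:
Tracking all object holders:
Start: ticket:Oscar, scarf:Nina
Event 1 (give ticket: Oscar -> Nina). State: ticket:Nina, scarf:Nina
Event 2 (give ticket: Nina -> Rupert). State: ticket:Rupert, scarf:Nina
Event 3 (swap scarf<->ticket: now scarf:Rupert, ticket:Nina). State: ticket:Nina, scarf:Rupert
Event 4 (swap ticket<->scarf: now ticket:Rupert, scarf:Nina). State: ticket:Rupert, scarf:Nina
Event 5 (swap ticket<->scarf: now ticket:Nina, scarf:Rupert). State: ticket:Nina, scarf:Rupert
Event 6 (give ticket: Nina -> Uma). State: ticket:Uma, scarf:Rupert
Event 7 (swap ticket<->scarf: now ticket:Rupert, scarf:Uma). State: ticket:Rupert, scarf:Uma
Event 8 (swap ticket<->scarf: now ticket:Uma, scarf:Rupert). State: ticket:Uma, scarf:Rupert

Final state: ticket:Uma, scarf:Rupert
Rupert holds: scarf.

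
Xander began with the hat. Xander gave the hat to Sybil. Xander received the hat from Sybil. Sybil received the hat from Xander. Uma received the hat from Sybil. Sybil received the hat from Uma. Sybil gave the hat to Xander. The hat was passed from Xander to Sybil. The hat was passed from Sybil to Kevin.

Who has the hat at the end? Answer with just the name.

Tracking the hat through each event:
Start: Xander has the hat.
After event 1: Sybil has the hat.
After event 2: Xander has the hat.
After event 3: Sybil has the hat.
After event 4: Uma has the hat.
After event 5: Sybil has the hat.
After event 6: Xander has the hat.
After event 7: Sybil has the hat.
After event 8: Kevin has the hat.

Answer: Kevin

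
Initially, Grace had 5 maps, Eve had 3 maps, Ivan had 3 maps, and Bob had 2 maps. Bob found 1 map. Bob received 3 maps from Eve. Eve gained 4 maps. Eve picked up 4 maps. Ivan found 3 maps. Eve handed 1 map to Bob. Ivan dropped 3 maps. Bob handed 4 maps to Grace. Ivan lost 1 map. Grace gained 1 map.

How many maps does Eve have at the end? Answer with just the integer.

Answer: 7

Derivation:
Tracking counts step by step:
Start: Grace=5, Eve=3, Ivan=3, Bob=2
Event 1 (Bob +1): Bob: 2 -> 3. State: Grace=5, Eve=3, Ivan=3, Bob=3
Event 2 (Eve -> Bob, 3): Eve: 3 -> 0, Bob: 3 -> 6. State: Grace=5, Eve=0, Ivan=3, Bob=6
Event 3 (Eve +4): Eve: 0 -> 4. State: Grace=5, Eve=4, Ivan=3, Bob=6
Event 4 (Eve +4): Eve: 4 -> 8. State: Grace=5, Eve=8, Ivan=3, Bob=6
Event 5 (Ivan +3): Ivan: 3 -> 6. State: Grace=5, Eve=8, Ivan=6, Bob=6
Event 6 (Eve -> Bob, 1): Eve: 8 -> 7, Bob: 6 -> 7. State: Grace=5, Eve=7, Ivan=6, Bob=7
Event 7 (Ivan -3): Ivan: 6 -> 3. State: Grace=5, Eve=7, Ivan=3, Bob=7
Event 8 (Bob -> Grace, 4): Bob: 7 -> 3, Grace: 5 -> 9. State: Grace=9, Eve=7, Ivan=3, Bob=3
Event 9 (Ivan -1): Ivan: 3 -> 2. State: Grace=9, Eve=7, Ivan=2, Bob=3
Event 10 (Grace +1): Grace: 9 -> 10. State: Grace=10, Eve=7, Ivan=2, Bob=3

Eve's final count: 7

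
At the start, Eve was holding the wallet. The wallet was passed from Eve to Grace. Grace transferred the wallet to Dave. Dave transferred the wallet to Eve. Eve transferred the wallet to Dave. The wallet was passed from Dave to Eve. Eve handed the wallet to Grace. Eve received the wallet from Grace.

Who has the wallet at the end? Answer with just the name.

Answer: Eve

Derivation:
Tracking the wallet through each event:
Start: Eve has the wallet.
After event 1: Grace has the wallet.
After event 2: Dave has the wallet.
After event 3: Eve has the wallet.
After event 4: Dave has the wallet.
After event 5: Eve has the wallet.
After event 6: Grace has the wallet.
After event 7: Eve has the wallet.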